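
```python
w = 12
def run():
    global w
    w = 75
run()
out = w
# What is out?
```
75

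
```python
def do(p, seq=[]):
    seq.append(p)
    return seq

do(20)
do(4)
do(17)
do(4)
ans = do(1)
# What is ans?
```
[20, 4, 17, 4, 1]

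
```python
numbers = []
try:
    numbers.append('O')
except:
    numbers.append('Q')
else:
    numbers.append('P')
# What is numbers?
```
['O', 'P']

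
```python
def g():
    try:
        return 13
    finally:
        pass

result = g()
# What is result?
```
13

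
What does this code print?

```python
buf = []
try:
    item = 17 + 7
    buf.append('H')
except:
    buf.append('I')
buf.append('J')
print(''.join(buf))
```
HJ

No exception, try block completes normally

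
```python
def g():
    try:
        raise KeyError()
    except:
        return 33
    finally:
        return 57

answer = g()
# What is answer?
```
57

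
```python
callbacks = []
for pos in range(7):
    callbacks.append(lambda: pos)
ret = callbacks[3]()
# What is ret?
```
6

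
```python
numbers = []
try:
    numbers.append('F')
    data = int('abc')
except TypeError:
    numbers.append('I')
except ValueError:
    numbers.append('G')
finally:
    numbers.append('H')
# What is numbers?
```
['F', 'G', 'H']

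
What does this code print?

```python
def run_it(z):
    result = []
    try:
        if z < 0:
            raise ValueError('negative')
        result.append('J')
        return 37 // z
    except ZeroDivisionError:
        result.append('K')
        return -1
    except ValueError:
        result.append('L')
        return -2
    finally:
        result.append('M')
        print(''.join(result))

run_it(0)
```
JKM

z=0 causes ZeroDivisionError, caught, finally prints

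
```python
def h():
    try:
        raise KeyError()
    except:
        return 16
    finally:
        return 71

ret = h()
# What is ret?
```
71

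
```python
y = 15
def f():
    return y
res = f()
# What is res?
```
15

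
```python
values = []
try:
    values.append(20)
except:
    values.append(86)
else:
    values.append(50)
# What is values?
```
[20, 50]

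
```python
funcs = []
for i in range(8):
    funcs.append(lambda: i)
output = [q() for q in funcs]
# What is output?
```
[7, 7, 7, 7, 7, 7, 7, 7]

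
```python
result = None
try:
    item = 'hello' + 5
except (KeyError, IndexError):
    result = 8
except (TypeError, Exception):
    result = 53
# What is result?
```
53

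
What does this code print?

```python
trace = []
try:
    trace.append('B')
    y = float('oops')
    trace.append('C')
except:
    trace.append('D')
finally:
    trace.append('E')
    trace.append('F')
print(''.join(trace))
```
BDEF

Code before exception runs, then except, then all of finally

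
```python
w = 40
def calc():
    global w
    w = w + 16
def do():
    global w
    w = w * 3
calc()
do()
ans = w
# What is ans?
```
168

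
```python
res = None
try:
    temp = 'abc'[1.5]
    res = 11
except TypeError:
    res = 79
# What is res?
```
79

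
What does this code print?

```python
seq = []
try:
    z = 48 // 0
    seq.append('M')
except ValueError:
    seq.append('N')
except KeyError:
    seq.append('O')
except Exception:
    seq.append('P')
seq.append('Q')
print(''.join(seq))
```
PQ

ZeroDivisionError not specifically caught, falls to Exception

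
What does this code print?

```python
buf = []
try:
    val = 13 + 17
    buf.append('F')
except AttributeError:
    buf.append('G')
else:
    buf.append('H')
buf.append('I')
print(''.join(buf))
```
FHI

else block runs when no exception occurs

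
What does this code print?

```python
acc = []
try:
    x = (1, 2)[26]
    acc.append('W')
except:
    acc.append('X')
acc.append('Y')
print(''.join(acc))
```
XY

Exception raised in try, caught by bare except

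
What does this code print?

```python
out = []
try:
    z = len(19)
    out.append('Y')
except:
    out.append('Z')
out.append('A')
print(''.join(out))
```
ZA

Exception raised in try, caught by bare except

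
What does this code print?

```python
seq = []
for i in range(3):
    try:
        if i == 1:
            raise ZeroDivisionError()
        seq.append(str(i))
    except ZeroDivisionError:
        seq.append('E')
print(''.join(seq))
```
0E2

Exception on i=1 caught, loop continues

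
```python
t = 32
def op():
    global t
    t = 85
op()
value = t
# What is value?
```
85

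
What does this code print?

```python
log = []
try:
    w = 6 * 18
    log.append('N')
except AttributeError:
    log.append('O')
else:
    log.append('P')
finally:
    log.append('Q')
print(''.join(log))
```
NPQ

else runs before finally when no exception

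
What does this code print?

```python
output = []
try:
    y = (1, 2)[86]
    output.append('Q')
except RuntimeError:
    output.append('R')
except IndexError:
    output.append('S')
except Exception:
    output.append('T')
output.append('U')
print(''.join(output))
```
SU

IndexError matches before generic Exception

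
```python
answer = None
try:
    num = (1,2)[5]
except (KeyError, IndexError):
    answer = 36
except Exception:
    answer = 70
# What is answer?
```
36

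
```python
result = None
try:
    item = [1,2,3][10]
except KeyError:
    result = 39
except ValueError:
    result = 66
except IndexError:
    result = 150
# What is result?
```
150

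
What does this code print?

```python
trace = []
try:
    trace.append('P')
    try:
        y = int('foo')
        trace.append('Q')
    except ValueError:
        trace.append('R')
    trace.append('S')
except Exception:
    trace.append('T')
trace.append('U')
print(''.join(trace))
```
PRSU

Inner exception caught by inner handler, outer continues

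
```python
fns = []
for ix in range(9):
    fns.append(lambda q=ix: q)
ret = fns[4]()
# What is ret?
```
4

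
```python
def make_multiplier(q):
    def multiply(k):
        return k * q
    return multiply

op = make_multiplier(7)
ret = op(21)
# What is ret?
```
147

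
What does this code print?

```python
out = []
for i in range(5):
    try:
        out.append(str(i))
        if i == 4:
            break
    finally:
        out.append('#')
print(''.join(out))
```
0#1#2#3#4#

finally runs even when breaking out of loop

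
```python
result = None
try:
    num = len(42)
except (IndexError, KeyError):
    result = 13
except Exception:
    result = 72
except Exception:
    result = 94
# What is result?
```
72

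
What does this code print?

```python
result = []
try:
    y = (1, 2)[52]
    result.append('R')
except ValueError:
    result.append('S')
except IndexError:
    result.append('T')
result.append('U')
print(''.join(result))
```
TU

IndexError is caught by its specific handler, not ValueError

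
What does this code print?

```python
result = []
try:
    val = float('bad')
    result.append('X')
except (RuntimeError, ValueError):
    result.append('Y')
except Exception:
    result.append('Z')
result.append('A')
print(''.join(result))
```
YA

ValueError matches tuple containing it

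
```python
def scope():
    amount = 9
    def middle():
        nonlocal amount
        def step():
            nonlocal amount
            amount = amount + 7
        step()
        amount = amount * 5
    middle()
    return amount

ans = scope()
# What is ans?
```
80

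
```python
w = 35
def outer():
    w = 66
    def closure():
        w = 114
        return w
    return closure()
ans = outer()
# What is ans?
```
114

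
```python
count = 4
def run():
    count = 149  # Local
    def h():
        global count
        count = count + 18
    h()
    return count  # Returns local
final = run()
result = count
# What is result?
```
22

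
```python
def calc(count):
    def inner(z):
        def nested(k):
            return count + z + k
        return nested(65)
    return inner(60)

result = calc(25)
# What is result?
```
150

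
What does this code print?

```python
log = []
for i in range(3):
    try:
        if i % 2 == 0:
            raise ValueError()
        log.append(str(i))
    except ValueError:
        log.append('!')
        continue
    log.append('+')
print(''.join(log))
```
!1+!

continue in except skips rest of loop body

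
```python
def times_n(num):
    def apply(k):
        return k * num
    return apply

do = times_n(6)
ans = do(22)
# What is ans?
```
132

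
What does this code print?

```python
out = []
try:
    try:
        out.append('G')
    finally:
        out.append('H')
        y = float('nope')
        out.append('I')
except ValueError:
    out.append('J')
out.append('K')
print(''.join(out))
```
GHJK

Exception in inner finally caught by outer except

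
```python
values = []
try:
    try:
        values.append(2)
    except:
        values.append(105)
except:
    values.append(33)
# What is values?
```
[2]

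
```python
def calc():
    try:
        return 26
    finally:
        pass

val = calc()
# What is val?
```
26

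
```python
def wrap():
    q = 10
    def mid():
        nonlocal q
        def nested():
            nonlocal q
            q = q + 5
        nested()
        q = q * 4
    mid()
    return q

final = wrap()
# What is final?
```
60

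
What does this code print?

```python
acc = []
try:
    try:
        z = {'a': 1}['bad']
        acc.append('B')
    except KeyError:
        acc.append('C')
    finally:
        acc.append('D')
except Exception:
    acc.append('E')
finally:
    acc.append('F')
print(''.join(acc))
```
CDF

Both finally blocks run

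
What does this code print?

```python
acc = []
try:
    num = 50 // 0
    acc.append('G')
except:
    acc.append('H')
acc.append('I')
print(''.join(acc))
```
HI

Exception raised in try, caught by bare except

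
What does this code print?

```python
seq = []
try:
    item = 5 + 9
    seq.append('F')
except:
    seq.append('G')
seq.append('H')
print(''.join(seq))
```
FH

No exception, try block completes normally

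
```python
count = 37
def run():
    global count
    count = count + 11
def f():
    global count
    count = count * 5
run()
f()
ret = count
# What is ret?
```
240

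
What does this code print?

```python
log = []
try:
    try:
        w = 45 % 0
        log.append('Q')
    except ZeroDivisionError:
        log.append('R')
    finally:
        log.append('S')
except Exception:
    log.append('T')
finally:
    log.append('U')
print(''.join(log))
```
RSU

Both finally blocks run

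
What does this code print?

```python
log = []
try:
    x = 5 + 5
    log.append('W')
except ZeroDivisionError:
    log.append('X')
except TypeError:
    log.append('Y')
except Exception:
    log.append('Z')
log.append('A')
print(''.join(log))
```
WA

No exception, try block completes normally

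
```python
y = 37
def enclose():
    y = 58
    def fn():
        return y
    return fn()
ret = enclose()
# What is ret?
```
58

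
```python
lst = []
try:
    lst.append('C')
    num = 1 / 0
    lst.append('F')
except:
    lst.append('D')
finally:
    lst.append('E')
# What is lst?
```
['C', 'D', 'E']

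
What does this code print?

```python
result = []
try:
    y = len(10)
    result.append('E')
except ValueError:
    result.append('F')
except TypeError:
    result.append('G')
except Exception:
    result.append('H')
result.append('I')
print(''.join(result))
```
GI

TypeError matches before generic Exception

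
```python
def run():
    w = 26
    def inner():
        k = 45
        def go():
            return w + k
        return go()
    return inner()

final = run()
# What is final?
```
71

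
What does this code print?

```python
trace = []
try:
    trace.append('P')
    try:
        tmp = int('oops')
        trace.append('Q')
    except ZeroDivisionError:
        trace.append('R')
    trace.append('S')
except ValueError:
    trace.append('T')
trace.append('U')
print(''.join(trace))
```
PTU

Inner handler doesn't match, propagates to outer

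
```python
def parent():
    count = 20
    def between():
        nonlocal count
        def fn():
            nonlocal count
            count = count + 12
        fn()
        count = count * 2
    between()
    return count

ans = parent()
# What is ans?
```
64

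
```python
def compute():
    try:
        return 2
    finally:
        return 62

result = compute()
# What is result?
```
62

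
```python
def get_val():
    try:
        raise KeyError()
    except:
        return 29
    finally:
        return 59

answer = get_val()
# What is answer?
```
59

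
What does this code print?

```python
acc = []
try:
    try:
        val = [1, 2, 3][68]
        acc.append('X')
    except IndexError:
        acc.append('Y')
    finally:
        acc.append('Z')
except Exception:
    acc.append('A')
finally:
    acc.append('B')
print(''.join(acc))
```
YZB

Both finally blocks run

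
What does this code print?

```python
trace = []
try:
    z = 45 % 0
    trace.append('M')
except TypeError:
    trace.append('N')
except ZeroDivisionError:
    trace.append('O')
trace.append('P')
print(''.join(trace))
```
OP

ZeroDivisionError is caught by its specific handler, not TypeError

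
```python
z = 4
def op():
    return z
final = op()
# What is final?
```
4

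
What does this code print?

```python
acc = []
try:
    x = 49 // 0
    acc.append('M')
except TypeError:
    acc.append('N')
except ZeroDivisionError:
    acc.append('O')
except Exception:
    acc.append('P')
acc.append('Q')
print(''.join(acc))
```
OQ

ZeroDivisionError matches before generic Exception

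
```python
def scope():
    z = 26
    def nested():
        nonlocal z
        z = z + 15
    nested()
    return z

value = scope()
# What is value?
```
41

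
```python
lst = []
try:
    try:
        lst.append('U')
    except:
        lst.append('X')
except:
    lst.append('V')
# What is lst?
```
['U']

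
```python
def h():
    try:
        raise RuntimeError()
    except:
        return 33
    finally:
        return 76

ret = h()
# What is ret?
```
76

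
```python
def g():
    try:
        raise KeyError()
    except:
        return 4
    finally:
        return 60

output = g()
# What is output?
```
60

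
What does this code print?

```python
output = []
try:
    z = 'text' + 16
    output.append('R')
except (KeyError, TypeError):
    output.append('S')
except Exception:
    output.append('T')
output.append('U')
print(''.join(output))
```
SU

TypeError matches tuple containing it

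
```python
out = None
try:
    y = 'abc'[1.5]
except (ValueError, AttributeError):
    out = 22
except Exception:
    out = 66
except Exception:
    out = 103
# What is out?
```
66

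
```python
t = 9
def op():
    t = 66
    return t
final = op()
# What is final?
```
66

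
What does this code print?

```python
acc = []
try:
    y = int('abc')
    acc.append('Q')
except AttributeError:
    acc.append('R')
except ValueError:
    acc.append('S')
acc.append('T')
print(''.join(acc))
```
ST

ValueError is caught by its specific handler, not AttributeError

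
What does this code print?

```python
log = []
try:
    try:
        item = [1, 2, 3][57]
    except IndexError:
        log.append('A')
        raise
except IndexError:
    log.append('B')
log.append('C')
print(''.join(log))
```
ABC

raise without argument re-raises current exception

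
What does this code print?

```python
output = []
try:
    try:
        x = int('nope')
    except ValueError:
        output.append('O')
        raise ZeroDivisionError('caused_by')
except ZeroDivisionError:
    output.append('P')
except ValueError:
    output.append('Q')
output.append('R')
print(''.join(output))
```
OPR

ZeroDivisionError raised and caught, original ValueError not re-raised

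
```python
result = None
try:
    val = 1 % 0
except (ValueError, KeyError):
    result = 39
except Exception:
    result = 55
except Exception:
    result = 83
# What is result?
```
55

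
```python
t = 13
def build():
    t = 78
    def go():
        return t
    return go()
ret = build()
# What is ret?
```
78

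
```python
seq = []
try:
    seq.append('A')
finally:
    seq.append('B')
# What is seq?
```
['A', 'B']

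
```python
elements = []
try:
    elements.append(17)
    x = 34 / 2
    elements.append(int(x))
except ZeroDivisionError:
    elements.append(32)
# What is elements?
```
[17, 17]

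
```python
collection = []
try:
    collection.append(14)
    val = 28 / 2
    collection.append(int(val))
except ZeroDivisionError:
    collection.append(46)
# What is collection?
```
[14, 14]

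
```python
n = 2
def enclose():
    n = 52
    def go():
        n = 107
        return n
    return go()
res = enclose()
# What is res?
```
107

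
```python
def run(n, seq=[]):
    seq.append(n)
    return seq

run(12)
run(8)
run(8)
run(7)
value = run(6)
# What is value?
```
[12, 8, 8, 7, 6]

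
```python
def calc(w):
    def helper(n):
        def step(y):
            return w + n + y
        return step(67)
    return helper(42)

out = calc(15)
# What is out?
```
124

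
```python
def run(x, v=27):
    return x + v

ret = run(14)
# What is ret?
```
41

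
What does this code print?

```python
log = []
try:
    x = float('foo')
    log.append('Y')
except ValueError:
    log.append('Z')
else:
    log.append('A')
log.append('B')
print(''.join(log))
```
ZB

else block skipped when exception is caught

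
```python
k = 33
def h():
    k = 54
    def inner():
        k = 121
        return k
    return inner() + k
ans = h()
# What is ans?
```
175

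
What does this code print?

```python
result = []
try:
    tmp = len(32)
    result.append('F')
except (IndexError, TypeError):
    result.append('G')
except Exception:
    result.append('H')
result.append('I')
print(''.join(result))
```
GI

TypeError matches tuple containing it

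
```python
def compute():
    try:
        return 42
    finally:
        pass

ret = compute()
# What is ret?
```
42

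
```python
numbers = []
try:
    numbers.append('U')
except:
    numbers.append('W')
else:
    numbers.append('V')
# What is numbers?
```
['U', 'V']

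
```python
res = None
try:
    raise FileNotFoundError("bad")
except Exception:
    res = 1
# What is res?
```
1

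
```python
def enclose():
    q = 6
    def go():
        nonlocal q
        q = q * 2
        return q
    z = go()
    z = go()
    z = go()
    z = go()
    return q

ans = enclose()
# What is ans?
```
96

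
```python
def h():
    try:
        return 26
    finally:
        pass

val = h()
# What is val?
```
26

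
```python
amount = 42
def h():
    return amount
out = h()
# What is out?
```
42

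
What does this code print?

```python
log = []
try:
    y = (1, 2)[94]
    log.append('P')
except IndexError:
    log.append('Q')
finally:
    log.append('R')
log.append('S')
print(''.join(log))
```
QRS

finally always runs, even after exception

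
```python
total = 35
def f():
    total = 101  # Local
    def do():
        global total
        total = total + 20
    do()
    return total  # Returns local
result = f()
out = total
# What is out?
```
55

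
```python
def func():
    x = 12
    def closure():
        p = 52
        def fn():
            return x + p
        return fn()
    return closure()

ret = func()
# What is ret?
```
64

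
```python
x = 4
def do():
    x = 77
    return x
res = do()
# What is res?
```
77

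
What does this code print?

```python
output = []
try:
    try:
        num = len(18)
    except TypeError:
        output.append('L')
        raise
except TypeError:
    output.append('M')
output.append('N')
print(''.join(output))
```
LMN

raise without argument re-raises current exception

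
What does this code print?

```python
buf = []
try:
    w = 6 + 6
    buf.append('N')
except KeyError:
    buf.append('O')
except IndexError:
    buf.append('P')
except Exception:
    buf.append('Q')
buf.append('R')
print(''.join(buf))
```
NR

No exception, try block completes normally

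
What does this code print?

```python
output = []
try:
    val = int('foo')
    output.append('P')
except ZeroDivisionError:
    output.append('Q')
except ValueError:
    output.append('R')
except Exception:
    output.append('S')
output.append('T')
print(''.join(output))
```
RT

ValueError matches before generic Exception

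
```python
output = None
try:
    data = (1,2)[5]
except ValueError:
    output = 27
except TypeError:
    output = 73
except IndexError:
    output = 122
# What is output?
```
122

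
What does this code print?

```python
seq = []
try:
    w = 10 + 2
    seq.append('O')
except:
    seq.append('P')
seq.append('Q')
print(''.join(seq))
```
OQ

No exception, try block completes normally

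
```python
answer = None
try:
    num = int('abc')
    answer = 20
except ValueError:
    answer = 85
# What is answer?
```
85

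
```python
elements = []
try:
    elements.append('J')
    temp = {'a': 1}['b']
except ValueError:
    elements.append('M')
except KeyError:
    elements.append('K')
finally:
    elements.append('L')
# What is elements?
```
['J', 'K', 'L']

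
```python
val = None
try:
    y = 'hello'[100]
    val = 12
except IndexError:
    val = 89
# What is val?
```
89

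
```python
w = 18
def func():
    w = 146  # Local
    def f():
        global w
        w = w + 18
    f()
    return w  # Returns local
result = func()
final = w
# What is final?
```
36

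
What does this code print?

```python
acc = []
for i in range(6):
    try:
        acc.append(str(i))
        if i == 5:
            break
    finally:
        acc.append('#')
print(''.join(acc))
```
0#1#2#3#4#5#

finally runs even when breaking out of loop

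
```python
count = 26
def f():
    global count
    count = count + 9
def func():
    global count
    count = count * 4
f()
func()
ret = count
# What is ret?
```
140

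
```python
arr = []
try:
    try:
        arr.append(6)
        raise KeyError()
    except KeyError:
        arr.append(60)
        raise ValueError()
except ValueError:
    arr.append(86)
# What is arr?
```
[6, 60, 86]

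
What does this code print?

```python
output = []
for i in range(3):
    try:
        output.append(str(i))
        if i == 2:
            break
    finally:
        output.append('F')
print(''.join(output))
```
0F1F2F

finally runs even when breaking out of loop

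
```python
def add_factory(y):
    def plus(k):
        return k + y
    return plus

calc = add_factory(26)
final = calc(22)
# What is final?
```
48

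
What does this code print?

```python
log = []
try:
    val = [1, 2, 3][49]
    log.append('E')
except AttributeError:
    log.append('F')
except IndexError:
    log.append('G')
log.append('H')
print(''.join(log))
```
GH

IndexError is caught by its specific handler, not AttributeError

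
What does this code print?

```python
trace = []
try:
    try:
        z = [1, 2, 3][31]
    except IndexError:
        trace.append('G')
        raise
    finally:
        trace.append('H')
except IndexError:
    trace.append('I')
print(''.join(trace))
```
GHI

finally runs before re-raised exception propagates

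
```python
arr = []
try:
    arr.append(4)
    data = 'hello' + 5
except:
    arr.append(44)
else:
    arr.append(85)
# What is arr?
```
[4, 44]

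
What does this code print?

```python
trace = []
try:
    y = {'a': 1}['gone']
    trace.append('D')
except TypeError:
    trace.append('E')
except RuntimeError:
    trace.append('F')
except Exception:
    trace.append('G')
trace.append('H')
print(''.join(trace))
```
GH

KeyError not specifically caught, falls to Exception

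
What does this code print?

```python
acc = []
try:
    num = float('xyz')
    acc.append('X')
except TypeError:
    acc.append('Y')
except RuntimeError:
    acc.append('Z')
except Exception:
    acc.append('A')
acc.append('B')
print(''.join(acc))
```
AB

ValueError not specifically caught, falls to Exception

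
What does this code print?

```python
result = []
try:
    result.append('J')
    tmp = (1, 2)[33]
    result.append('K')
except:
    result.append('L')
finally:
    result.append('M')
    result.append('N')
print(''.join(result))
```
JLMN

Code before exception runs, then except, then all of finally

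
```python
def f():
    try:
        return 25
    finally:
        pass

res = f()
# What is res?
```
25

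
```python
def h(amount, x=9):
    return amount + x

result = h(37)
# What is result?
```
46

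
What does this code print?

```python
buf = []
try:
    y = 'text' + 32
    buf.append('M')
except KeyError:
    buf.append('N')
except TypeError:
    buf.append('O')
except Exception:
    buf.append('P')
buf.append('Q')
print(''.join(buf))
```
OQ

TypeError matches before generic Exception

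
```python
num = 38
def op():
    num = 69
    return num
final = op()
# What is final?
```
69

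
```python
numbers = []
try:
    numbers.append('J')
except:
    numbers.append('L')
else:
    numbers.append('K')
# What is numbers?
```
['J', 'K']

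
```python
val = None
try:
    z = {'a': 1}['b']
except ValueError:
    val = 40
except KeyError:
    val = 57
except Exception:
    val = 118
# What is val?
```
57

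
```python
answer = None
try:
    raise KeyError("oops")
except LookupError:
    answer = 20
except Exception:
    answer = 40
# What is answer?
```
20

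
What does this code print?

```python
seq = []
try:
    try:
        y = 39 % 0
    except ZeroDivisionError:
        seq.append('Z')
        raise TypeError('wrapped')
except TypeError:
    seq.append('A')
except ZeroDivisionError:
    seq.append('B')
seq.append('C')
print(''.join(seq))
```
ZAC

TypeError raised and caught, original ZeroDivisionError not re-raised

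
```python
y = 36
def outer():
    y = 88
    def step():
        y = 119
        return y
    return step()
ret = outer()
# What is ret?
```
119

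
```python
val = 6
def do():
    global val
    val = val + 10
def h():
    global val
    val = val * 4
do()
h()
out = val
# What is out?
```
64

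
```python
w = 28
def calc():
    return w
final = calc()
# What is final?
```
28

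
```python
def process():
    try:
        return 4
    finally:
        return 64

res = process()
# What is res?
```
64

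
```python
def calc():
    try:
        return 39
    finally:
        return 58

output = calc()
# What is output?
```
58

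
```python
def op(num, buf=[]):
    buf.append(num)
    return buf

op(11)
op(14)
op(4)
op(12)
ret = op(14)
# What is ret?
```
[11, 14, 4, 12, 14]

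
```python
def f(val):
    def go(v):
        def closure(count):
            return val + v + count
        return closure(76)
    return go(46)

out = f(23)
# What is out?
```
145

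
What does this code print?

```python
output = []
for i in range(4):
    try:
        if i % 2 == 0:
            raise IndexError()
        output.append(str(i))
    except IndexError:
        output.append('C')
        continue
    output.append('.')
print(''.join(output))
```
C1.C3.

continue in except skips rest of loop body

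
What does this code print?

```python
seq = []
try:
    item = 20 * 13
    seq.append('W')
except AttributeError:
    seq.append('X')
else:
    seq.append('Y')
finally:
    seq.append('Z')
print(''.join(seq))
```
WYZ

else runs before finally when no exception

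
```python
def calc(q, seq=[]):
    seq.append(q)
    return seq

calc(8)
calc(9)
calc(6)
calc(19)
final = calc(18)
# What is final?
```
[8, 9, 6, 19, 18]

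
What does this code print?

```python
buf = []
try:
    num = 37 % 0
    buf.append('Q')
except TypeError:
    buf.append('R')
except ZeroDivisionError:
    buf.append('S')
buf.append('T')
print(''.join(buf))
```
ST

ZeroDivisionError is caught by its specific handler, not TypeError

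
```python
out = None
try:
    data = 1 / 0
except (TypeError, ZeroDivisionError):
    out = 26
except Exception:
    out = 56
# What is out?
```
26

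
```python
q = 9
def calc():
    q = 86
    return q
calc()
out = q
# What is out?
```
9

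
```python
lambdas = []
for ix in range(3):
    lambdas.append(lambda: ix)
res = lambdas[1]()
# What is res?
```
2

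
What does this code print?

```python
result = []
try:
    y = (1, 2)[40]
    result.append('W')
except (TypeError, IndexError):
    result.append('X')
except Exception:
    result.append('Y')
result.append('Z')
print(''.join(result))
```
XZ

IndexError matches tuple containing it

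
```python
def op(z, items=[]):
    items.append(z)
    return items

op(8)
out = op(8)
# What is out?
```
[8, 8]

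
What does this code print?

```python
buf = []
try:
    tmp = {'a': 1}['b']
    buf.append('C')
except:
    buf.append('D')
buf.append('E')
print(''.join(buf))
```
DE

Exception raised in try, caught by bare except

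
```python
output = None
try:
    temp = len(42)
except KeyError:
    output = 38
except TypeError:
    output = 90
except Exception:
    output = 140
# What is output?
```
90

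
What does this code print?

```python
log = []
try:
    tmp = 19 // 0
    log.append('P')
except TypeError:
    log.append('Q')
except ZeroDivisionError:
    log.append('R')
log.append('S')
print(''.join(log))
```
RS

ZeroDivisionError is caught by its specific handler, not TypeError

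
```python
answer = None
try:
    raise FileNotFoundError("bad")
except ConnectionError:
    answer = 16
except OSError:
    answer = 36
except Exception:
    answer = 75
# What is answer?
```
36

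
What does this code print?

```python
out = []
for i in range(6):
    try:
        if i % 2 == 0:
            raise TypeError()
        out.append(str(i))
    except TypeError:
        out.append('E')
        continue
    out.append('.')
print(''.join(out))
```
E1.E3.E5.

continue in except skips rest of loop body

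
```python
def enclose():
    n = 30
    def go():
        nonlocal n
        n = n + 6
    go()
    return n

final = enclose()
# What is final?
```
36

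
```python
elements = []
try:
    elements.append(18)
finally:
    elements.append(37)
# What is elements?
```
[18, 37]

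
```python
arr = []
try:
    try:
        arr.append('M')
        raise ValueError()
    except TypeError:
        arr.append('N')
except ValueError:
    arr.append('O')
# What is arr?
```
['M', 'O']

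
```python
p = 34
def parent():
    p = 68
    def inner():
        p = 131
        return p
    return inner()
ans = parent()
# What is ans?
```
131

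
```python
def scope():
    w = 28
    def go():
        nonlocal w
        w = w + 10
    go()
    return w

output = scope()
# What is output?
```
38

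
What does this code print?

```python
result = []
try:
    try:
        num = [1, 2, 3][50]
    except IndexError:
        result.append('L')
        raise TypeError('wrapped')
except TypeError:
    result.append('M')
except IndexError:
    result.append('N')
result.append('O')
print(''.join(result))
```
LMO

TypeError raised and caught, original IndexError not re-raised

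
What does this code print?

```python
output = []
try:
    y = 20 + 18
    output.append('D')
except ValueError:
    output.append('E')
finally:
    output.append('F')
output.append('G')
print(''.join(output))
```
DFG

finally runs after normal execution too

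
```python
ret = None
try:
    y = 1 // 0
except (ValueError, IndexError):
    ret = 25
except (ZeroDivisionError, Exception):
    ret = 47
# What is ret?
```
47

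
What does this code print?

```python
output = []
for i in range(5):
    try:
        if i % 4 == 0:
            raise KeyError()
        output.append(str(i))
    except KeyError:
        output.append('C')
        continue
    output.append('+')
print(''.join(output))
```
C1+2+3+C

continue in except skips rest of loop body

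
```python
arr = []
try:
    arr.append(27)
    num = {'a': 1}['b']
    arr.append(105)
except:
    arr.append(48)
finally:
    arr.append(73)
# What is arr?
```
[27, 48, 73]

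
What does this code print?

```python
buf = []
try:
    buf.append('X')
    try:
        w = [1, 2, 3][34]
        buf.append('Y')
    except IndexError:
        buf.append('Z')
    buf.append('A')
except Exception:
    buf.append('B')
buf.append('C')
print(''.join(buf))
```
XZAC

Inner exception caught by inner handler, outer continues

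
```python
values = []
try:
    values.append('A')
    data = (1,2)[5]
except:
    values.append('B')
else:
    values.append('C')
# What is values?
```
['A', 'B']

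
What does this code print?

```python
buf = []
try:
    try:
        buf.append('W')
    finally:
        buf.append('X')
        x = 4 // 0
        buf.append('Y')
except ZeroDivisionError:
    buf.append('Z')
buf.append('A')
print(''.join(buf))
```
WXZA

Exception in inner finally caught by outer except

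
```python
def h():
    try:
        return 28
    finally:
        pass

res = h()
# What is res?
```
28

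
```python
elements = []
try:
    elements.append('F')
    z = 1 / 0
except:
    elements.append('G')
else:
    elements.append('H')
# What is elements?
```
['F', 'G']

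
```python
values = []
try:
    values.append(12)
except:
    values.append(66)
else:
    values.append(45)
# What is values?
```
[12, 45]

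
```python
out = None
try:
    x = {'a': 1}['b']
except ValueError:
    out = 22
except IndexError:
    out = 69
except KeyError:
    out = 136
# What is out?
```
136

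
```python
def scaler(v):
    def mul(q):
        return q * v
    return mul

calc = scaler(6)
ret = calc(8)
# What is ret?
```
48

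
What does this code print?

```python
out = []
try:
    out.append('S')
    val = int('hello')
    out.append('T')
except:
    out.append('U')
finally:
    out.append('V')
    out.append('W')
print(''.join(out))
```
SUVW

Code before exception runs, then except, then all of finally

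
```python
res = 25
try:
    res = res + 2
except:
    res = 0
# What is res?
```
27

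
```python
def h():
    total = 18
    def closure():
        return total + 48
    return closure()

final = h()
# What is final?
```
66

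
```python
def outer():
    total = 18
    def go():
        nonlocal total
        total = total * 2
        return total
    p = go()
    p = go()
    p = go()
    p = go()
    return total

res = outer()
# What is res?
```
288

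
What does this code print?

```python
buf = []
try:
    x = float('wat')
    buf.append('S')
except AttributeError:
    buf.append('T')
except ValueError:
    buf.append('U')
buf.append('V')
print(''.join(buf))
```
UV

ValueError is caught by its specific handler, not AttributeError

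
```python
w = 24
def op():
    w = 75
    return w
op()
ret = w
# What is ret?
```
24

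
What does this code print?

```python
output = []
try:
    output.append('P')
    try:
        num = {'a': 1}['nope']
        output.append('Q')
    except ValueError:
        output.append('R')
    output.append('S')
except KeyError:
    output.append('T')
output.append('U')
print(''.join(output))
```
PTU

Inner handler doesn't match, propagates to outer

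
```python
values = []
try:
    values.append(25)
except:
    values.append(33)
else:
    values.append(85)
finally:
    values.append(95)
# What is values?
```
[25, 85, 95]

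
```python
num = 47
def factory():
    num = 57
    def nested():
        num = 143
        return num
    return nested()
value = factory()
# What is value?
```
143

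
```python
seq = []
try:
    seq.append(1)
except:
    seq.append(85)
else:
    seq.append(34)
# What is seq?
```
[1, 34]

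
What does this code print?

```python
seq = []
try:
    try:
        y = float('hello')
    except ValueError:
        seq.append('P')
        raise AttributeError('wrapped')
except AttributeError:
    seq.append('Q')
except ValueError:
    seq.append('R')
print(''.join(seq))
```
PQ

New AttributeError raised, caught by outer AttributeError handler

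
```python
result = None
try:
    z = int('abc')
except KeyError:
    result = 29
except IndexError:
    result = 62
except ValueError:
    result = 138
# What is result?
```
138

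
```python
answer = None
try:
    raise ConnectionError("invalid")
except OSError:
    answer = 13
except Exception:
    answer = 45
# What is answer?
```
13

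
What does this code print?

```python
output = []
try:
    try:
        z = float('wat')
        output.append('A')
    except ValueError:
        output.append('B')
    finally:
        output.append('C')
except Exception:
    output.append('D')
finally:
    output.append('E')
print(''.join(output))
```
BCE

Both finally blocks run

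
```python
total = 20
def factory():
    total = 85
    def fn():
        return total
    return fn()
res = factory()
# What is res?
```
85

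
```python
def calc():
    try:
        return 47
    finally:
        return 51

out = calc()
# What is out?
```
51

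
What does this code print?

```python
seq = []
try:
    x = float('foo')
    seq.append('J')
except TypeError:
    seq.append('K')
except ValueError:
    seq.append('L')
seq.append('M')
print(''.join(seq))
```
LM

ValueError is caught by its specific handler, not TypeError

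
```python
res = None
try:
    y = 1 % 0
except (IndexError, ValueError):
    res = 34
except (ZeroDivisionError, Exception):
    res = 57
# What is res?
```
57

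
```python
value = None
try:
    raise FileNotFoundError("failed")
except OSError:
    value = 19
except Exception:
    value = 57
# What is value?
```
19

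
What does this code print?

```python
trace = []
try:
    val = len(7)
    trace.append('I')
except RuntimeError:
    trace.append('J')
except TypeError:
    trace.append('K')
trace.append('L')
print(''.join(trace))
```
KL

TypeError is caught by its specific handler, not RuntimeError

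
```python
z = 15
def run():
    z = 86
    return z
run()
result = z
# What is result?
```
15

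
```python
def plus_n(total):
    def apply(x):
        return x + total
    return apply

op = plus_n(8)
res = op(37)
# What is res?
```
45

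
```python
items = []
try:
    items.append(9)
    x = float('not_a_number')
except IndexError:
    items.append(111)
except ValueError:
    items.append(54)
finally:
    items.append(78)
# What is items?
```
[9, 54, 78]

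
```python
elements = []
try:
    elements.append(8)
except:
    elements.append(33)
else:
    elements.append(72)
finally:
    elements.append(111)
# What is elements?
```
[8, 72, 111]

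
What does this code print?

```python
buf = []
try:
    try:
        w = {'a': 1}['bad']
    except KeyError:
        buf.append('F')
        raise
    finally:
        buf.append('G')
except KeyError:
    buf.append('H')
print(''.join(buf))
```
FGH

finally runs before re-raised exception propagates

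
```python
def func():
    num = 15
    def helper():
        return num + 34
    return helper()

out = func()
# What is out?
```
49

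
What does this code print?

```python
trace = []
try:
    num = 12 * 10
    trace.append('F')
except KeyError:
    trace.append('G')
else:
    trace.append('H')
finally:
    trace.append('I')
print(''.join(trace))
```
FHI

else runs before finally when no exception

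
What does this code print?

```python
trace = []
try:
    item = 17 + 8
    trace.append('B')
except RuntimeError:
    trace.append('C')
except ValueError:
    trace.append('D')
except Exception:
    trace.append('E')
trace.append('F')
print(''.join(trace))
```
BF

No exception, try block completes normally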